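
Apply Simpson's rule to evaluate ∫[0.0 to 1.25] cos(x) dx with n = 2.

f(x) = cos(x)
a = 0.0, b = 1.25, n = 2
h = (b - a)/n = 0.625000

Simpson's rule: (h/3)[f(x₀) + 4f(x₁) + 2f(x₂) + ... + f(xₙ)]

x_0 = 0.0000, f(x_0) = 1.000000, coefficient = 1
x_1 = 0.6250, f(x_1) = 0.810963, coefficient = 4
x_2 = 1.2500, f(x_2) = 0.315322, coefficient = 1

I ≈ (0.625000/3) × 4.559175 = 0.949828
Exact value: 0.948985
Error: 0.000843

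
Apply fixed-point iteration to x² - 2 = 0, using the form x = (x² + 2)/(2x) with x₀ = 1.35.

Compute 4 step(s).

Equation: x² - 2 = 0
Fixed-point form: x = (x² + 2)/(2x)
x₀ = 1.35

x_1 = g(1.350000) = 1.415741
x_2 = g(1.415741) = 1.414214
x_3 = g(1.414214) = 1.414214
x_4 = g(1.414214) = 1.414214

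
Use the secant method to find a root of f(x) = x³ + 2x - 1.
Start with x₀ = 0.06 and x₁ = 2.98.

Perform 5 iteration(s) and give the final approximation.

f(x) = x³ + 2x - 1
x₀ = 0.06, x₁ = 2.98

Secant formula: x_{n+1} = x_n - f(x_n)(x_n - x_{n-1})/(f(x_n) - f(x_{n-1}))

Iteration 1:
  f(0.060000) = -0.879784
  f(2.980000) = 31.423592
  x_2 = 2.980000 - 31.423592×(2.980000 - 0.060000)/(31.423592 - (-0.879784))
       = 0.139526
Iteration 2:
  f(2.980000) = 31.423592
  f(0.139526) = -0.718231
  x_3 = 0.139526 - (-0.718231)×(0.139526 - 2.980000)/(-0.718231 - 31.423592)
       = 0.202999
Iteration 3:
  f(0.139526) = -0.718231
  f(0.202999) = -0.585637
  x_4 = 0.202999 - (-0.585637)×(0.202999 - 0.139526)/(-0.585637 - (-0.718231))
       = 0.483342
Iteration 4:
  f(0.202999) = -0.585637
  f(0.483342) = 0.079602
  x_5 = 0.483342 - 0.079602×(0.483342 - 0.202999)/(0.079602 - (-0.585637))
       = 0.449796
Iteration 5:
  f(0.483342) = 0.079602
  f(0.449796) = -0.009406
  x_6 = 0.449796 - (-0.009406)×(0.449796 - 0.483342)/(-0.009406 - 0.079602)
       = 0.453341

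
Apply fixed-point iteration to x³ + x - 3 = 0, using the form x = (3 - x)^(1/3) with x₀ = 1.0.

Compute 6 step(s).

Equation: x³ + x - 3 = 0
Fixed-point form: x = (3 - x)^(1/3)
x₀ = 1.0

x_1 = g(1.000000) = 1.259921
x_2 = g(1.259921) = 1.202790
x_3 = g(1.202790) = 1.215812
x_4 = g(1.215812) = 1.212868
x_5 = g(1.212868) = 1.213535
x_6 = g(1.213535) = 1.213384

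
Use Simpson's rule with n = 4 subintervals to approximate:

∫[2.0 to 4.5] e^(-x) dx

f(x) = e^(-x)
a = 2.0, b = 4.5, n = 4
h = (b - a)/n = 0.625000

Simpson's rule: (h/3)[f(x₀) + 4f(x₁) + 2f(x₂) + ... + f(xₙ)]

x_0 = 2.0000, f(x_0) = 0.135335, coefficient = 1
x_1 = 2.6250, f(x_1) = 0.072440, coefficient = 4
x_2 = 3.2500, f(x_2) = 0.038774, coefficient = 2
x_3 = 3.8750, f(x_3) = 0.020754, coefficient = 4
x_4 = 4.5000, f(x_4) = 0.011109, coefficient = 1

I ≈ (0.625000/3) × 0.596769 = 0.124327
Exact value: 0.124226
Error: 0.000101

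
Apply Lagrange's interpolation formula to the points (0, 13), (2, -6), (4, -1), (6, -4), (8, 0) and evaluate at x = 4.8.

Lagrange interpolation formula:
P(x) = Σ yᵢ × Lᵢ(x)
where Lᵢ(x) = Π_{j≠i} (x - xⱼ)/(xᵢ - xⱼ)

L_0(4.8) = (4.8 - 2)/(0 - 2) × (4.8 - 4)/(0 - 4) × (4.8 - 6)/(0 - 6) × (4.8 - 8)/(0 - 8) = 0.022400
L_1(4.8) = (4.8 - 0)/(2 - 0) × (4.8 - 4)/(2 - 4) × (4.8 - 6)/(2 - 6) × (4.8 - 8)/(2 - 8) = -0.153600
L_2(4.8) = (4.8 - 0)/(4 - 0) × (4.8 - 2)/(4 - 2) × (4.8 - 6)/(4 - 6) × (4.8 - 8)/(4 - 8) = 0.806400
L_3(4.8) = (4.8 - 0)/(6 - 0) × (4.8 - 2)/(6 - 2) × (4.8 - 4)/(6 - 4) × (4.8 - 8)/(6 - 8) = 0.358400
L_4(4.8) = (4.8 - 0)/(8 - 0) × (4.8 - 2)/(8 - 2) × (4.8 - 4)/(8 - 4) × (4.8 - 6)/(8 - 6) = -0.033600

P(4.8) = 13×L_0(4.8) + (-6)×L_1(4.8) + (-1)×L_2(4.8) + (-4)×L_3(4.8) + 0×L_4(4.8)
P(4.8) = -1.027200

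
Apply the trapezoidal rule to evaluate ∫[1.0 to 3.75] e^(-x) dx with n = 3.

f(x) = e^(-x)
a = 1.0, b = 3.75, n = 3
h = (b - a)/n = 0.916667

Trapezoidal rule: (h/2)[f(x₀) + 2f(x₁) + 2f(x₂) + ... + f(xₙ)]

x_0 = 1.0000, f(x_0) = 0.367879, coefficient = 1
x_1 = 1.9167, f(x_1) = 0.147096, coefficient = 2
x_2 = 2.8333, f(x_2) = 0.058816, coefficient = 2
x_3 = 3.7500, f(x_3) = 0.023518, coefficient = 1

I ≈ (0.916667/2) × 0.803223 = 0.368144
Exact value: 0.344362
Error: 0.023782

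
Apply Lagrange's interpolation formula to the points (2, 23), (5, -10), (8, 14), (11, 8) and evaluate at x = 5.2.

Lagrange interpolation formula:
P(x) = Σ yᵢ × Lᵢ(x)
where Lᵢ(x) = Π_{j≠i} (x - xⱼ)/(xᵢ - xⱼ)

L_0(5.2) = (5.2 - 5)/(2 - 5) × (5.2 - 8)/(2 - 8) × (5.2 - 11)/(2 - 11) = -0.020049
L_1(5.2) = (5.2 - 2)/(5 - 2) × (5.2 - 8)/(5 - 8) × (5.2 - 11)/(5 - 11) = 0.962370
L_2(5.2) = (5.2 - 2)/(8 - 2) × (5.2 - 5)/(8 - 5) × (5.2 - 11)/(8 - 11) = 0.068741
L_3(5.2) = (5.2 - 2)/(11 - 2) × (5.2 - 5)/(11 - 5) × (5.2 - 8)/(11 - 8) = -0.011062

P(5.2) = 23×L_0(5.2) + (-10)×L_1(5.2) + 14×L_2(5.2) + 8×L_3(5.2)
P(5.2) = -9.210963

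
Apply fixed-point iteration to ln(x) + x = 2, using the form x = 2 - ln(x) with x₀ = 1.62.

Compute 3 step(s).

Equation: ln(x) + x = 2
Fixed-point form: x = 2 - ln(x)
x₀ = 1.62

x_1 = g(1.620000) = 1.517574
x_2 = g(1.517574) = 1.582887
x_3 = g(1.582887) = 1.540750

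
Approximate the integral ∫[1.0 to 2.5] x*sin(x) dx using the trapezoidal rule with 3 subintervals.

f(x) = x*sin(x)
a = 1.0, b = 2.5, n = 3
h = (b - a)/n = 0.500000

Trapezoidal rule: (h/2)[f(x₀) + 2f(x₁) + 2f(x₂) + ... + f(xₙ)]

x_0 = 1.0000, f(x_0) = 0.841471, coefficient = 1
x_1 = 1.5000, f(x_1) = 1.496242, coefficient = 2
x_2 = 2.0000, f(x_2) = 1.818595, coefficient = 2
x_3 = 2.5000, f(x_3) = 1.496180, coefficient = 1

I ≈ (0.500000/2) × 8.967326 = 2.241832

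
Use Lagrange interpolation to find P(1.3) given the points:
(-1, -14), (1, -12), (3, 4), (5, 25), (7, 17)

Lagrange interpolation formula:
P(x) = Σ yᵢ × Lᵢ(x)
where Lᵢ(x) = Π_{j≠i} (x - xⱼ)/(xᵢ - xⱼ)

L_0(1.3) = (1.3 - 1)/(-1 - 1) × (1.3 - 3)/(-1 - 3) × (1.3 - 5)/(-1 - 5) × (1.3 - 7)/(-1 - 7) = -0.028010
L_1(1.3) = (1.3 - (-1))/(1 - (-1)) × (1.3 - 3)/(1 - 3) × (1.3 - 5)/(1 - 5) × (1.3 - 7)/(1 - 7) = 0.858978
L_2(1.3) = (1.3 - (-1))/(3 - (-1)) × (1.3 - 1)/(3 - 1) × (1.3 - 5)/(3 - 5) × (1.3 - 7)/(3 - 7) = 0.227377
L_3(1.3) = (1.3 - (-1))/(5 - (-1)) × (1.3 - 1)/(5 - 1) × (1.3 - 3)/(5 - 3) × (1.3 - 7)/(5 - 7) = -0.069647
L_4(1.3) = (1.3 - (-1))/(7 - (-1)) × (1.3 - 1)/(7 - 1) × (1.3 - 3)/(7 - 3) × (1.3 - 5)/(7 - 5) = 0.011302

P(1.3) = (-14)×L_0(1.3) + (-12)×L_1(1.3) + 4×L_2(1.3) + 25×L_3(1.3) + 17×L_4(1.3)
P(1.3) = -10.555121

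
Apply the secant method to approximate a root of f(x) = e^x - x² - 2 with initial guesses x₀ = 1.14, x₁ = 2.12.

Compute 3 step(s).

f(x) = e^x - x² - 2
x₀ = 1.14, x₁ = 2.12

Secant formula: x_{n+1} = x_n - f(x_n)(x_n - x_{n-1})/(f(x_n) - f(x_{n-1}))

Iteration 1:
  f(1.140000) = -0.172832
  f(2.120000) = 1.836737
  x_2 = 2.120000 - 1.836737×(2.120000 - 1.140000)/(1.836737 - (-0.172832))
       = 1.224284
Iteration 2:
  f(2.120000) = 1.836737
  f(1.224284) = -0.097142
  x_3 = 1.224284 - (-0.097142)×(1.224284 - 2.120000)/(-0.097142 - 1.836737)
       = 1.269277
Iteration 3:
  f(1.224284) = -0.097142
  f(1.269277) = -0.052785
  x_4 = 1.269277 - (-0.052785)×(1.269277 - 1.224284)/(-0.052785 - (-0.097142))
       = 1.322819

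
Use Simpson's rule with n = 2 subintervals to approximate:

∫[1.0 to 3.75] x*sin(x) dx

f(x) = x*sin(x)
a = 1.0, b = 3.75, n = 2
h = (b - a)/n = 1.375000

Simpson's rule: (h/3)[f(x₀) + 4f(x₁) + 2f(x₂) + ... + f(xₙ)]

x_0 = 1.0000, f(x_0) = 0.841471, coefficient = 1
x_1 = 2.3750, f(x_1) = 1.647502, coefficient = 4
x_2 = 3.7500, f(x_2) = -2.143355, coefficient = 1

I ≈ (1.375000/3) × 5.288124 = 2.423723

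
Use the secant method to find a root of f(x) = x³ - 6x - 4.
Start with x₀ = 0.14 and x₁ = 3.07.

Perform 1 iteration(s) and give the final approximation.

f(x) = x³ - 6x - 4
x₀ = 0.14, x₁ = 3.07

Secant formula: x_{n+1} = x_n - f(x_n)(x_n - x_{n-1})/(f(x_n) - f(x_{n-1}))

Iteration 1:
  f(0.140000) = -4.837256
  f(3.070000) = 6.514443
  x_2 = 3.070000 - 6.514443×(3.070000 - 0.140000)/(6.514443 - (-4.837256))
       = 1.388550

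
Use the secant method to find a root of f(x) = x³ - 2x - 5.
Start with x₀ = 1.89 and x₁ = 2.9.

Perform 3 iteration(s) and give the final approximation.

f(x) = x³ - 2x - 5
x₀ = 1.89, x₁ = 2.9

Secant formula: x_{n+1} = x_n - f(x_n)(x_n - x_{n-1})/(f(x_n) - f(x_{n-1}))

Iteration 1:
  f(1.890000) = -2.028731
  f(2.900000) = 13.589000
  x_2 = 2.900000 - 13.589000×(2.900000 - 1.890000)/(13.589000 - (-2.028731))
       = 2.021198
Iteration 2:
  f(2.900000) = 13.589000
  f(2.021198) = -0.785312
  x_3 = 2.021198 - (-0.785312)×(2.021198 - 2.900000)/(-0.785312 - 13.589000)
       = 2.069210
Iteration 3:
  f(2.021198) = -0.785312
  f(2.069210) = -0.278830
  x_4 = 2.069210 - (-0.278830)×(2.069210 - 2.021198)/(-0.278830 - (-0.785312))
       = 2.095641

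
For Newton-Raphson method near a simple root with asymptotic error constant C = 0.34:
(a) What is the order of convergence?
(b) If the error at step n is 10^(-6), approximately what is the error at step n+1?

(a) Newton-Raphson has quadratic (order 2) convergence near simple roots.
    This means |e_{n+1}| ≈ C|e_n|².

(b) With |e_n| = 10^(-6) and C = 0.34:
    |e_{n+1}| ≈ 0.34 × (10^(-6))² = 0.34 × 10^(-12)

(a) 2 (quadratic); (b) |e_{n+1}| ≈ 3.400e-13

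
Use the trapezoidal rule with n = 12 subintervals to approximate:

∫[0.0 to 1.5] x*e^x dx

f(x) = x*e^x
a = 0.0, b = 1.5, n = 12
h = (b - a)/n = 0.125000

Trapezoidal rule: (h/2)[f(x₀) + 2f(x₁) + 2f(x₂) + ... + f(xₙ)]

x_0 = 0.0000, f(x_0) = 0.000000, coefficient = 1
x_1 = 0.1250, f(x_1) = 0.141644, coefficient = 2
x_2 = 0.2500, f(x_2) = 0.321006, coefficient = 2
x_3 = 0.3750, f(x_3) = 0.545622, coefficient = 2
x_4 = 0.5000, f(x_4) = 0.824361, coefficient = 2
x_5 = 0.6250, f(x_5) = 1.167654, coefficient = 2
x_6 = 0.7500, f(x_6) = 1.587750, coefficient = 2
x_7 = 0.8750, f(x_7) = 2.099016, coefficient = 2
x_8 = 1.0000, f(x_8) = 2.718282, coefficient = 2
x_9 = 1.1250, f(x_9) = 3.465244, coefficient = 2
x_10 = 1.2500, f(x_10) = 4.362929, coefficient = 2
x_11 = 1.3750, f(x_11) = 5.438230, coefficient = 2
x_12 = 1.5000, f(x_12) = 6.722534, coefficient = 1

I ≈ (0.125000/2) × 52.066007 = 3.254125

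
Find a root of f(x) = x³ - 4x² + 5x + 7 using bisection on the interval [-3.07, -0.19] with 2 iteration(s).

f(x) = x³ - 4x² + 5x + 7
Initial interval: [-3.07, -0.19]

Iteration 1:
  c_1 = (-3.070000 + (-0.190000))/2 = -1.630000
  f(c_1) = f(-1.630000) = -16.108347
  f(a) × f(c) ≥ 0, new interval: [-1.630000, -0.190000]
Iteration 2:
  c_2 = (-1.630000 + (-0.190000))/2 = -0.910000
  f(c_2) = f(-0.910000) = -1.615971
  f(a) × f(c) ≥ 0, new interval: [-0.910000, -0.190000]

After 2 iteration(s), the approximation is c_2 = -0.910000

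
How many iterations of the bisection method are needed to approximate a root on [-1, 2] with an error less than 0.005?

We need (b-a)/2^n ≤ 0.005
(2 - (-1))/2^n ≤ 0.005
3/2^n ≤ 0.005
2^n ≥ 600
n ≥ log₂(600) = 9.23
n ≥ 10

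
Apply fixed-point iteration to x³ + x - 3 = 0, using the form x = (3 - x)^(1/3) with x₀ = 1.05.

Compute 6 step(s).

Equation: x³ + x - 3 = 0
Fixed-point form: x = (3 - x)^(1/3)
x₀ = 1.05

x_1 = g(1.050000) = 1.249333
x_2 = g(1.249333) = 1.205224
x_3 = g(1.205224) = 1.215262
x_4 = g(1.215262) = 1.212993
x_5 = g(1.212993) = 1.213507
x_6 = g(1.213507) = 1.213390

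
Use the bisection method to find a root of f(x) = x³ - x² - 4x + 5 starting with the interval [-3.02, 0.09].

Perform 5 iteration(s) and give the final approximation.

f(x) = x³ - x² - 4x + 5
Initial interval: [-3.02, 0.09]

Iteration 1:
  c_1 = (-3.020000 + 0.090000)/2 = -1.465000
  f(c_1) = f(-1.465000) = 5.569555
  f(a) × f(c) < 0, new interval: [-3.020000, -1.465000]
Iteration 2:
  c_2 = (-3.020000 + (-1.465000))/2 = -2.242500
  f(c_2) = f(-2.242500) = -2.335904
  f(a) × f(c) ≥ 0, new interval: [-2.242500, -1.465000]
Iteration 3:
  c_3 = (-2.242500 + (-1.465000))/2 = -1.853750
  f(c_3) = f(-1.853750) = 2.608405
  f(a) × f(c) < 0, new interval: [-2.242500, -1.853750]
Iteration 4:
  c_4 = (-2.242500 + (-1.853750))/2 = -2.048125
  f(c_4) = f(-2.048125) = 0.406176
  f(a) × f(c) < 0, new interval: [-2.242500, -2.048125]
Iteration 5:
  c_5 = (-2.242500 + (-2.048125))/2 = -2.145313
  f(c_5) = f(-2.145313) = -0.894628
  f(a) × f(c) ≥ 0, new interval: [-2.145313, -2.048125]

After 5 iteration(s), the approximation is c_5 = -2.145313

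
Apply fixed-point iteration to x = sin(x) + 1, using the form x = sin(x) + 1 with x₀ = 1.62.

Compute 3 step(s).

Equation: x = sin(x) + 1
Fixed-point form: x = sin(x) + 1
x₀ = 1.62

x_1 = g(1.620000) = 1.998790
x_2 = g(1.998790) = 1.909800
x_3 = g(1.909800) = 1.943086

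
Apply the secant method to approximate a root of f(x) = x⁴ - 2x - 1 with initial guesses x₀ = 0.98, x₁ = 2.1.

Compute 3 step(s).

f(x) = x⁴ - 2x - 1
x₀ = 0.98, x₁ = 2.1

Secant formula: x_{n+1} = x_n - f(x_n)(x_n - x_{n-1})/(f(x_n) - f(x_{n-1}))

Iteration 1:
  f(0.980000) = -2.037632
  f(2.100000) = 14.248100
  x_2 = 2.100000 - 14.248100×(2.100000 - 0.980000)/(14.248100 - (-2.037632))
       = 1.120132
Iteration 2:
  f(2.100000) = 14.248100
  f(1.120132) = -1.666004
  x_3 = 1.120132 - (-1.666004)×(1.120132 - 2.100000)/(-1.666004 - 14.248100)
       = 1.222711
Iteration 3:
  f(1.120132) = -1.666004
  f(1.222711) = -1.210328
  x_4 = 1.222711 - (-1.210328)×(1.222711 - 1.120132)/(-1.210328 - (-1.666004))
       = 1.495175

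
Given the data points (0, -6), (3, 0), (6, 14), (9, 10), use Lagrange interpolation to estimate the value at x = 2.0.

Lagrange interpolation formula:
P(x) = Σ yᵢ × Lᵢ(x)
where Lᵢ(x) = Π_{j≠i} (x - xⱼ)/(xᵢ - xⱼ)

L_0(2.0) = (2.0 - 3)/(0 - 3) × (2.0 - 6)/(0 - 6) × (2.0 - 9)/(0 - 9) = 0.172840
L_1(2.0) = (2.0 - 0)/(3 - 0) × (2.0 - 6)/(3 - 6) × (2.0 - 9)/(3 - 9) = 1.037037
L_2(2.0) = (2.0 - 0)/(6 - 0) × (2.0 - 3)/(6 - 3) × (2.0 - 9)/(6 - 9) = -0.259259
L_3(2.0) = (2.0 - 0)/(9 - 0) × (2.0 - 3)/(9 - 3) × (2.0 - 6)/(9 - 6) = 0.049383

P(2.0) = (-6)×L_0(2.0) + 0×L_1(2.0) + 14×L_2(2.0) + 10×L_3(2.0)
P(2.0) = -4.172840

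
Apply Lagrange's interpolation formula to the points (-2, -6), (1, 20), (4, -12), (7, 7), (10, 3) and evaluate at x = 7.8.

Lagrange interpolation formula:
P(x) = Σ yᵢ × Lᵢ(x)
where Lᵢ(x) = Π_{j≠i} (x - xⱼ)/(xᵢ - xⱼ)

L_0(7.8) = (7.8 - 1)/(-2 - 1) × (7.8 - 4)/(-2 - 4) × (7.8 - 7)/(-2 - 7) × (7.8 - 10)/(-2 - 10) = -0.023394
L_1(7.8) = (7.8 - (-2))/(1 - (-2)) × (7.8 - 4)/(1 - 4) × (7.8 - 7)/(1 - 7) × (7.8 - 10)/(1 - 10) = 0.134861
L_2(7.8) = (7.8 - (-2))/(4 - (-2)) × (7.8 - 1)/(4 - 1) × (7.8 - 7)/(4 - 7) × (7.8 - 10)/(4 - 10) = -0.361995
L_3(7.8) = (7.8 - (-2))/(7 - (-2)) × (7.8 - 1)/(7 - 1) × (7.8 - 4)/(7 - 4) × (7.8 - 10)/(7 - 10) = 1.146318
L_4(7.8) = (7.8 - (-2))/(10 - (-2)) × (7.8 - 1)/(10 - 1) × (7.8 - 4)/(10 - 4) × (7.8 - 7)/(10 - 7) = 0.104211

P(7.8) = (-6)×L_0(7.8) + 20×L_1(7.8) + (-12)×L_2(7.8) + 7×L_3(7.8) + 3×L_4(7.8)
P(7.8) = 15.518380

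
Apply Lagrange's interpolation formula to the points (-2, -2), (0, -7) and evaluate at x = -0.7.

Lagrange interpolation formula:
P(x) = Σ yᵢ × Lᵢ(x)
where Lᵢ(x) = Π_{j≠i} (x - xⱼ)/(xᵢ - xⱼ)

L_0(-0.7) = (-0.7 - 0)/(-2 - 0) = 0.350000
L_1(-0.7) = (-0.7 - (-2))/(0 - (-2)) = 0.650000

P(-0.7) = (-2)×L_0(-0.7) + (-7)×L_1(-0.7)
P(-0.7) = -5.250000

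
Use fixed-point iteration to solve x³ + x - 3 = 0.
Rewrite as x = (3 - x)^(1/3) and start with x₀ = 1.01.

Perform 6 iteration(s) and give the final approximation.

Equation: x³ + x - 3 = 0
Fixed-point form: x = (3 - x)^(1/3)
x₀ = 1.01

x_1 = g(1.010000) = 1.257818
x_2 = g(1.257818) = 1.203274
x_3 = g(1.203274) = 1.215702
x_4 = g(1.215702) = 1.212893
x_5 = g(1.212893) = 1.213529
x_6 = g(1.213529) = 1.213385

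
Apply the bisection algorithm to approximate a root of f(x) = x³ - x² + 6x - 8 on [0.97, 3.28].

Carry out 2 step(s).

f(x) = x³ - x² + 6x - 8
Initial interval: [0.97, 3.28]

Iteration 1:
  c_1 = (0.970000 + 3.280000)/2 = 2.125000
  f(c_1) = f(2.125000) = 9.830078
  f(a) × f(c) < 0, new interval: [0.970000, 2.125000]
Iteration 2:
  c_2 = (0.970000 + 2.125000)/2 = 1.547500
  f(c_2) = f(1.547500) = 2.596129
  f(a) × f(c) < 0, new interval: [0.970000, 1.547500]

After 2 iteration(s), the approximation is c_2 = 1.547500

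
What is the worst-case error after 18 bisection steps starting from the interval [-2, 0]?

Bisection error bound: |error| ≤ (b-a)/2^n
|error| ≤ (0 - (-2))/2^18 = 2/2^18
|error| ≤ 0.0000076294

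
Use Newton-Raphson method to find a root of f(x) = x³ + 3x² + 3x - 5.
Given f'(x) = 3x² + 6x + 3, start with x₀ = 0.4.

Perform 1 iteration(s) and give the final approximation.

f(x) = x³ + 3x² + 3x - 5
f'(x) = 3x² + 6x + 3
x₀ = 0.4

Newton-Raphson formula: x_{n+1} = x_n - f(x_n)/f'(x_n)

Iteration 1:
  f(0.400000) = -3.256000
  f'(0.400000) = 5.880000
  x_1 = 0.400000 - (-3.256000)/5.880000 = 0.953741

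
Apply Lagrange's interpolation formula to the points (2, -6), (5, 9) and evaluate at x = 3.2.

Lagrange interpolation formula:
P(x) = Σ yᵢ × Lᵢ(x)
where Lᵢ(x) = Π_{j≠i} (x - xⱼ)/(xᵢ - xⱼ)

L_0(3.2) = (3.2 - 5)/(2 - 5) = 0.600000
L_1(3.2) = (3.2 - 2)/(5 - 2) = 0.400000

P(3.2) = (-6)×L_0(3.2) + 9×L_1(3.2)
P(3.2) = 0.000000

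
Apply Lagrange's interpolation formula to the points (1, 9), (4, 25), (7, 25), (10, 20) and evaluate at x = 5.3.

Lagrange interpolation formula:
P(x) = Σ yᵢ × Lᵢ(x)
where Lᵢ(x) = Π_{j≠i} (x - xⱼ)/(xᵢ - xⱼ)

L_0(5.3) = (5.3 - 4)/(1 - 4) × (5.3 - 7)/(1 - 7) × (5.3 - 10)/(1 - 10) = -0.064117
L_1(5.3) = (5.3 - 1)/(4 - 1) × (5.3 - 7)/(4 - 7) × (5.3 - 10)/(4 - 10) = 0.636241
L_2(5.3) = (5.3 - 1)/(7 - 1) × (5.3 - 4)/(7 - 4) × (5.3 - 10)/(7 - 10) = 0.486537
L_3(5.3) = (5.3 - 1)/(10 - 1) × (5.3 - 4)/(10 - 4) × (5.3 - 7)/(10 - 7) = -0.058660

P(5.3) = 9×L_0(5.3) + 25×L_1(5.3) + 25×L_2(5.3) + 20×L_3(5.3)
P(5.3) = 26.319179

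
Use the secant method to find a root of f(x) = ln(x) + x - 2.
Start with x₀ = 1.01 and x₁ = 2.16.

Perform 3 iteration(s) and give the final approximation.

f(x) = ln(x) + x - 2
x₀ = 1.01, x₁ = 2.16

Secant formula: x_{n+1} = x_n - f(x_n)(x_n - x_{n-1})/(f(x_n) - f(x_{n-1}))

Iteration 1:
  f(1.010000) = -0.980050
  f(2.160000) = 0.930108
  x_2 = 2.160000 - 0.930108×(2.160000 - 1.010000)/(0.930108 - (-0.980050))
       = 1.600033
Iteration 2:
  f(2.160000) = 0.930108
  f(1.600033) = 0.070058
  x_3 = 1.600033 - 0.070058×(1.600033 - 2.160000)/(0.070058 - 0.930108)
       = 1.554420
Iteration 3:
  f(1.600033) = 0.070058
  f(1.554420) = -0.004478
  x_4 = 1.554420 - (-0.004478)×(1.554420 - 1.600033)/(-0.004478 - 0.070058)
       = 1.557160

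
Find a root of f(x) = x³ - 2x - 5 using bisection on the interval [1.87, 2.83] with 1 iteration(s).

f(x) = x³ - 2x - 5
Initial interval: [1.87, 2.83]

Iteration 1:
  c_1 = (1.870000 + 2.830000)/2 = 2.350000
  f(c_1) = f(2.350000) = 3.277875
  f(a) × f(c) < 0, new interval: [1.870000, 2.350000]

After 1 iteration(s), the approximation is c_1 = 2.350000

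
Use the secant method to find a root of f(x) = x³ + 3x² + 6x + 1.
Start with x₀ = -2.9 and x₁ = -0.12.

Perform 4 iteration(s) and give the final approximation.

f(x) = x³ + 3x² + 6x + 1
x₀ = -2.9, x₁ = -0.12

Secant formula: x_{n+1} = x_n - f(x_n)(x_n - x_{n-1})/(f(x_n) - f(x_{n-1}))

Iteration 1:
  f(-2.900000) = -15.559000
  f(-0.120000) = 0.321472
  x_2 = -0.120000 - 0.321472×(-0.120000 - (-2.900000))/(0.321472 - (-15.559000))
       = -0.176276
Iteration 2:
  f(-0.120000) = 0.321472
  f(-0.176276) = 0.030085
  x_3 = -0.176276 - 0.030085×(-0.176276 - (-0.120000))/(0.030085 - 0.321472)
       = -0.182087
Iteration 3:
  f(-0.176276) = 0.030085
  f(-0.182087) = 0.000910
  x_4 = -0.182087 - 0.000910×(-0.182087 - (-0.176276))/(0.000910 - 0.030085)
       = -0.182268
Iteration 4:
  f(-0.182087) = 0.000910
  f(-0.182268) = 0.000003
  x_5 = -0.182268 - 0.000003×(-0.182268 - (-0.182087))/(0.000003 - 0.000910)
       = -0.182268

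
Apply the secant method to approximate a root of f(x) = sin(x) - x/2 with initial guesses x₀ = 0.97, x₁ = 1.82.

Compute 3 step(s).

f(x) = sin(x) - x/2
x₀ = 0.97, x₁ = 1.82

Secant formula: x_{n+1} = x_n - f(x_n)(x_n - x_{n-1})/(f(x_n) - f(x_{n-1}))

Iteration 1:
  f(0.970000) = 0.339886
  f(1.820000) = 0.059109
  x_2 = 1.820000 - 0.059109×(1.820000 - 0.970000)/(0.059109 - 0.339886)
       = 1.998942
Iteration 2:
  f(1.820000) = 0.059109
  f(1.998942) = -0.089734
  x_3 = 1.998942 - (-0.089734)×(1.998942 - 1.820000)/(-0.089734 - 0.059109)
       = 1.891062
Iteration 3:
  f(1.998942) = -0.089734
  f(1.891062) = 0.003621
  x_4 = 1.891062 - 0.003621×(1.891062 - 1.998942)/(0.003621 - (-0.089734))
       = 1.895246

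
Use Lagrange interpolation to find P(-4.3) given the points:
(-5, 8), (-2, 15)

Lagrange interpolation formula:
P(x) = Σ yᵢ × Lᵢ(x)
where Lᵢ(x) = Π_{j≠i} (x - xⱼ)/(xᵢ - xⱼ)

L_0(-4.3) = (-4.3 - (-2))/(-5 - (-2)) = 0.766667
L_1(-4.3) = (-4.3 - (-5))/(-2 - (-5)) = 0.233333

P(-4.3) = 8×L_0(-4.3) + 15×L_1(-4.3)
P(-4.3) = 9.633333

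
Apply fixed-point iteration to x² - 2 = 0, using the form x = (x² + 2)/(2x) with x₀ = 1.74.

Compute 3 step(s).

Equation: x² - 2 = 0
Fixed-point form: x = (x² + 2)/(2x)
x₀ = 1.74

x_1 = g(1.740000) = 1.444713
x_2 = g(1.444713) = 1.414535
x_3 = g(1.414535) = 1.414214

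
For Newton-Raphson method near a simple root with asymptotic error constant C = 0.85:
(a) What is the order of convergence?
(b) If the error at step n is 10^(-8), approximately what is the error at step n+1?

(a) Newton-Raphson has quadratic (order 2) convergence near simple roots.
    This means |e_{n+1}| ≈ C|e_n|².

(b) With |e_n| = 10^(-8) and C = 0.85:
    |e_{n+1}| ≈ 0.85 × (10^(-8))² = 0.85 × 10^(-16)

(a) 2 (quadratic); (b) |e_{n+1}| ≈ 8.500e-17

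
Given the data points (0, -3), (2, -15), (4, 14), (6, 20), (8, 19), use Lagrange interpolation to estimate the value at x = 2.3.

Lagrange interpolation formula:
P(x) = Σ yᵢ × Lᵢ(x)
where Lᵢ(x) = Π_{j≠i} (x - xⱼ)/(xᵢ - xⱼ)

L_0(2.3) = (2.3 - 2)/(0 - 2) × (2.3 - 4)/(0 - 4) × (2.3 - 6)/(0 - 6) × (2.3 - 8)/(0 - 8) = -0.028010
L_1(2.3) = (2.3 - 0)/(2 - 0) × (2.3 - 4)/(2 - 4) × (2.3 - 6)/(2 - 6) × (2.3 - 8)/(2 - 8) = 0.858978
L_2(2.3) = (2.3 - 0)/(4 - 0) × (2.3 - 2)/(4 - 2) × (2.3 - 6)/(4 - 6) × (2.3 - 8)/(4 - 8) = 0.227377
L_3(2.3) = (2.3 - 0)/(6 - 0) × (2.3 - 2)/(6 - 2) × (2.3 - 4)/(6 - 4) × (2.3 - 8)/(6 - 8) = -0.069647
L_4(2.3) = (2.3 - 0)/(8 - 0) × (2.3 - 2)/(8 - 2) × (2.3 - 4)/(8 - 4) × (2.3 - 6)/(8 - 6) = 0.011302

P(2.3) = (-3)×L_0(2.3) + (-15)×L_1(2.3) + 14×L_2(2.3) + 20×L_3(2.3) + 19×L_4(2.3)
P(2.3) = -10.795563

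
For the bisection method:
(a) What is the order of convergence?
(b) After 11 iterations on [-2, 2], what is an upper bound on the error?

(a) Bisection has linear (order 1) convergence; the error is halved each step.

(b) Error bound = (b-a)/2^n = (2 - (-2))/2^{11}
    = 4/2^{11}

(a) 1 (linear); (b) error ≤ 1.95e-03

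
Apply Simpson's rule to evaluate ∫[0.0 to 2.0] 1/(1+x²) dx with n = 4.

f(x) = 1/(1+x²)
a = 0.0, b = 2.0, n = 4
h = (b - a)/n = 0.500000

Simpson's rule: (h/3)[f(x₀) + 4f(x₁) + 2f(x₂) + ... + f(xₙ)]

x_0 = 0.0000, f(x_0) = 1.000000, coefficient = 1
x_1 = 0.5000, f(x_1) = 0.800000, coefficient = 4
x_2 = 1.0000, f(x_2) = 0.500000, coefficient = 2
x_3 = 1.5000, f(x_3) = 0.307692, coefficient = 4
x_4 = 2.0000, f(x_4) = 0.200000, coefficient = 1

I ≈ (0.500000/3) × 6.630769 = 1.105128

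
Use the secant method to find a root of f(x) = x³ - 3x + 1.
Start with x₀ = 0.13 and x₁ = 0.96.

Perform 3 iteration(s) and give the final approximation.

f(x) = x³ - 3x + 1
x₀ = 0.13, x₁ = 0.96

Secant formula: x_{n+1} = x_n - f(x_n)(x_n - x_{n-1})/(f(x_n) - f(x_{n-1}))

Iteration 1:
  f(0.130000) = 0.612197
  f(0.960000) = -0.995264
  x_2 = 0.960000 - (-0.995264)×(0.960000 - 0.130000)/(-0.995264 - 0.612197)
       = 0.446103
Iteration 2:
  f(0.960000) = -0.995264
  f(0.446103) = -0.249531
  x_3 = 0.446103 - (-0.249531)×(0.446103 - 0.960000)/(-0.249531 - (-0.995264))
       = 0.274147
Iteration 3:
  f(0.446103) = -0.249531
  f(0.274147) = 0.198163
  x_4 = 0.274147 - 0.198163×(0.274147 - 0.446103)/(0.198163 - (-0.249531))
       = 0.350260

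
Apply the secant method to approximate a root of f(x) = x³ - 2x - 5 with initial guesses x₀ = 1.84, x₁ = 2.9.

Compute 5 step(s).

f(x) = x³ - 2x - 5
x₀ = 1.84, x₁ = 2.9

Secant formula: x_{n+1} = x_n - f(x_n)(x_n - x_{n-1})/(f(x_n) - f(x_{n-1}))

Iteration 1:
  f(1.840000) = -2.450496
  f(2.900000) = 13.589000
  x_2 = 2.900000 - 13.589000×(2.900000 - 1.840000)/(13.589000 - (-2.450496))
       = 2.001946
Iteration 2:
  f(2.900000) = 13.589000
  f(2.001946) = -0.980521
  x_3 = 2.001946 - (-0.980521)×(2.001946 - 2.900000)/(-0.980521 - 13.589000)
       = 2.062384
Iteration 3:
  f(2.001946) = -0.980521
  f(2.062384) = -0.352565
  x_4 = 2.062384 - (-0.352565)×(2.062384 - 2.001946)/(-0.352565 - (-0.980521))
       = 2.096317
Iteration 4:
  f(2.062384) = -0.352565
  f(2.096317) = 0.019728
  x_5 = 2.096317 - 0.019728×(2.096317 - 2.062384)/(0.019728 - (-0.352565))
       = 2.094519
Iteration 5:
  f(2.096317) = 0.019728
  f(2.094519) = -0.000361
  x_6 = 2.094519 - (-0.000361)×(2.094519 - 2.096317)/(-0.000361 - 0.019728)
       = 2.094551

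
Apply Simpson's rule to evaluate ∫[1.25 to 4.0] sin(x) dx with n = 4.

f(x) = sin(x)
a = 1.25, b = 4.0, n = 4
h = (b - a)/n = 0.687500

Simpson's rule: (h/3)[f(x₀) + 4f(x₁) + 2f(x₂) + ... + f(xₙ)]

x_0 = 1.2500, f(x_0) = 0.948985, coefficient = 1
x_1 = 1.9375, f(x_1) = 0.933514, coefficient = 4
x_2 = 2.6250, f(x_2) = 0.493920, coefficient = 2
x_3 = 3.3125, f(x_3) = -0.170077, coefficient = 4
x_4 = 4.0000, f(x_4) = -0.756802, coefficient = 1

I ≈ (0.687500/3) × 4.233774 = 0.970240
Exact value: 0.968966
Error: 0.001274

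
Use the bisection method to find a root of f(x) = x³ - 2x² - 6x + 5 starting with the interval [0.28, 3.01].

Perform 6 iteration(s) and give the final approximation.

f(x) = x³ - 2x² - 6x + 5
Initial interval: [0.28, 3.01]

Iteration 1:
  c_1 = (0.280000 + 3.010000)/2 = 1.645000
  f(c_1) = f(1.645000) = -5.830639
  f(a) × f(c) < 0, new interval: [0.280000, 1.645000]
Iteration 2:
  c_2 = (0.280000 + 1.645000)/2 = 0.962500
  f(c_2) = f(0.962500) = -1.736146
  f(a) × f(c) < 0, new interval: [0.280000, 0.962500]
Iteration 3:
  c_3 = (0.280000 + 0.962500)/2 = 0.621250
  f(c_3) = f(0.621250) = 0.740369
  f(a) × f(c) ≥ 0, new interval: [0.621250, 0.962500]
Iteration 4:
  c_4 = (0.621250 + 0.962500)/2 = 0.791875
  f(c_4) = f(0.791875) = -0.508824
  f(a) × f(c) < 0, new interval: [0.621250, 0.791875]
Iteration 5:
  c_5 = (0.621250 + 0.791875)/2 = 0.706563
  f(c_5) = f(0.706563) = 0.114901
  f(a) × f(c) ≥ 0, new interval: [0.706563, 0.791875]
Iteration 6:
  c_6 = (0.706563 + 0.791875)/2 = 0.749219
  f(c_6) = f(0.749219) = -0.197412
  f(a) × f(c) < 0, new interval: [0.706563, 0.749219]

After 6 iteration(s), the approximation is c_6 = 0.749219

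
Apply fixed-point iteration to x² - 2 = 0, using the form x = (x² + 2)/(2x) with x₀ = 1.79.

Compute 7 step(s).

Equation: x² - 2 = 0
Fixed-point form: x = (x² + 2)/(2x)
x₀ = 1.79

x_1 = g(1.790000) = 1.453659
x_2 = g(1.453659) = 1.414749
x_3 = g(1.414749) = 1.414214
x_4 = g(1.414214) = 1.414214
x_5 = g(1.414214) = 1.414214
x_6 = g(1.414214) = 1.414214
x_7 = g(1.414214) = 1.414214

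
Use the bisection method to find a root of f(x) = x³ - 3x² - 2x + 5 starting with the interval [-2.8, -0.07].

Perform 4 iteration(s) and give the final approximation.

f(x) = x³ - 3x² - 2x + 5
Initial interval: [-2.8, -0.07]

Iteration 1:
  c_1 = (-2.800000 + (-0.070000))/2 = -1.435000
  f(c_1) = f(-1.435000) = -1.262663
  f(a) × f(c) ≥ 0, new interval: [-1.435000, -0.070000]
Iteration 2:
  c_2 = (-1.435000 + (-0.070000))/2 = -0.752500
  f(c_2) = f(-0.752500) = 4.380123
  f(a) × f(c) < 0, new interval: [-1.435000, -0.752500]
Iteration 3:
  c_3 = (-1.435000 + (-0.752500))/2 = -1.093750
  f(c_3) = f(-1.093750) = 2.290192
  f(a) × f(c) < 0, new interval: [-1.435000, -1.093750]
Iteration 4:
  c_4 = (-1.435000 + (-1.093750))/2 = -1.264375
  f(c_4) = f(-1.264375) = 0.711532
  f(a) × f(c) < 0, new interval: [-1.435000, -1.264375]

After 4 iteration(s), the approximation is c_4 = -1.264375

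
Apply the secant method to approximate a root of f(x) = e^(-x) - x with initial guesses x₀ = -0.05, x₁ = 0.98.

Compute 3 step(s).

f(x) = e^(-x) - x
x₀ = -0.05, x₁ = 0.98

Secant formula: x_{n+1} = x_n - f(x_n)(x_n - x_{n-1})/(f(x_n) - f(x_{n-1}))

Iteration 1:
  f(-0.050000) = 1.101271
  f(0.980000) = -0.604689
  x_2 = 0.980000 - (-0.604689)×(0.980000 - (-0.050000))/(-0.604689 - 1.101271)
       = 0.614910
Iteration 2:
  f(0.980000) = -0.604689
  f(0.614910) = -0.074220
  x_3 = 0.614910 - (-0.074220)×(0.614910 - 0.980000)/(-0.074220 - (-0.604689))
       = 0.563828
Iteration 3:
  f(0.614910) = -0.074220
  f(0.563828) = 0.005198
  x_4 = 0.563828 - 0.005198×(0.563828 - 0.614910)/(0.005198 - (-0.074220))
       = 0.567172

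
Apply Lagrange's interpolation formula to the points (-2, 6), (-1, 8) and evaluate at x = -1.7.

Lagrange interpolation formula:
P(x) = Σ yᵢ × Lᵢ(x)
where Lᵢ(x) = Π_{j≠i} (x - xⱼ)/(xᵢ - xⱼ)

L_0(-1.7) = (-1.7 - (-1))/(-2 - (-1)) = 0.700000
L_1(-1.7) = (-1.7 - (-2))/(-1 - (-2)) = 0.300000

P(-1.7) = 6×L_0(-1.7) + 8×L_1(-1.7)
P(-1.7) = 6.600000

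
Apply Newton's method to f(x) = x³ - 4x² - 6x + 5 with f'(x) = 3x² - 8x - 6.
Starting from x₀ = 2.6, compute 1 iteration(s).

f(x) = x³ - 4x² - 6x + 5
f'(x) = 3x² - 8x - 6
x₀ = 2.6

Newton-Raphson formula: x_{n+1} = x_n - f(x_n)/f'(x_n)

Iteration 1:
  f(2.600000) = -20.064000
  f'(2.600000) = -6.520000
  x_1 = 2.600000 - (-20.064000)/(-6.520000) = -0.477301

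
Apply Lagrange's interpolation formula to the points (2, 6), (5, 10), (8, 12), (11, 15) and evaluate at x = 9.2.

Lagrange interpolation formula:
P(x) = Σ yᵢ × Lᵢ(x)
where Lᵢ(x) = Π_{j≠i} (x - xⱼ)/(xᵢ - xⱼ)

L_0(9.2) = (9.2 - 5)/(2 - 5) × (9.2 - 8)/(2 - 8) × (9.2 - 11)/(2 - 11) = 0.056000
L_1(9.2) = (9.2 - 2)/(5 - 2) × (9.2 - 8)/(5 - 8) × (9.2 - 11)/(5 - 11) = -0.288000
L_2(9.2) = (9.2 - 2)/(8 - 2) × (9.2 - 5)/(8 - 5) × (9.2 - 11)/(8 - 11) = 1.008000
L_3(9.2) = (9.2 - 2)/(11 - 2) × (9.2 - 5)/(11 - 5) × (9.2 - 8)/(11 - 8) = 0.224000

P(9.2) = 6×L_0(9.2) + 10×L_1(9.2) + 12×L_2(9.2) + 15×L_3(9.2)
P(9.2) = 12.912000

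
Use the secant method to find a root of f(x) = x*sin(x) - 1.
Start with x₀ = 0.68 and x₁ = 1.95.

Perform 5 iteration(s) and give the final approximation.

f(x) = x*sin(x) - 1
x₀ = 0.68, x₁ = 1.95

Secant formula: x_{n+1} = x_n - f(x_n)(x_n - x_{n-1})/(f(x_n) - f(x_{n-1}))

Iteration 1:
  f(0.680000) = -0.572421
  f(1.950000) = 0.811471
  x_2 = 1.950000 - 0.811471×(1.950000 - 0.680000)/(0.811471 - (-0.572421))
       = 1.205311
Iteration 2:
  f(1.950000) = 0.811471
  f(1.205311) = 0.125701
  x_3 = 1.205311 - 0.125701×(1.205311 - 1.950000)/(0.125701 - 0.811471)
       = 1.068810
Iteration 3:
  f(1.205311) = 0.125701
  f(1.068810) = -0.063050
  x_4 = 1.068810 - (-0.063050)×(1.068810 - 1.205311)/(-0.063050 - 0.125701)
       = 1.114407
Iteration 4:
  f(1.068810) = -0.063050
  f(1.114407) = 0.000347
  x_5 = 1.114407 - 0.000347×(1.114407 - 1.068810)/(0.000347 - (-0.063050))
       = 1.114157
Iteration 5:
  f(1.114407) = 0.000347
  f(1.114157) = 0.000000
  x_6 = 1.114157 - 0.000000×(1.114157 - 1.114407)/(0.000000 - 0.000347)
       = 1.114157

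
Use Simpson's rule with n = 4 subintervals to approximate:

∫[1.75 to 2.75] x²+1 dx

f(x) = x²+1
a = 1.75, b = 2.75, n = 4
h = (b - a)/n = 0.250000

Simpson's rule: (h/3)[f(x₀) + 4f(x₁) + 2f(x₂) + ... + f(xₙ)]

x_0 = 1.7500, f(x_0) = 4.062500, coefficient = 1
x_1 = 2.0000, f(x_1) = 5.000000, coefficient = 4
x_2 = 2.2500, f(x_2) = 6.062500, coefficient = 2
x_3 = 2.5000, f(x_3) = 7.250000, coefficient = 4
x_4 = 2.7500, f(x_4) = 8.562500, coefficient = 1

I ≈ (0.250000/3) × 73.750000 = 6.145833
Exact value: 6.145833
Error: 0.000000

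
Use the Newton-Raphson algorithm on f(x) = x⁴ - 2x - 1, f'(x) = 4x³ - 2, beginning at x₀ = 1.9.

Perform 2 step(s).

f(x) = x⁴ - 2x - 1
f'(x) = 4x³ - 2
x₀ = 1.9

Newton-Raphson formula: x_{n+1} = x_n - f(x_n)/f'(x_n)

Iteration 1:
  f(1.900000) = 8.232100
  f'(1.900000) = 25.436000
  x_1 = 1.900000 - 8.232100/25.436000 = 1.576360
Iteration 2:
  f(1.576360) = 2.022066
  f'(1.576360) = 13.668465
  x_2 = 1.576360 - 2.022066/13.668465 = 1.428424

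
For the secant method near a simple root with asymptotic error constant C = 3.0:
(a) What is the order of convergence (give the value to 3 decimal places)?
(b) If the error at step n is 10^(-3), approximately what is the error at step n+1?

(a) Secant method has superlinear convergence with order φ = (1+√5)/2 ≈ 1.618.
    This means |e_{n+1}| ≈ C|e_n|^1.618.

(b) With |e_n| = 10^(-3) and C = 3.0:
    |e_{n+1}| ≈ 3.0 × (10^(-3))^1.618 = 3.0 × 10^(-4.85)

(a) ≈ 1.618 (golden ratio); (b) |e_{n+1}| ≈ 4.198e-05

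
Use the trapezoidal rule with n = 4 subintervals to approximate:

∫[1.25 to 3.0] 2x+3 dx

f(x) = 2x+3
a = 1.25, b = 3.0, n = 4
h = (b - a)/n = 0.437500

Trapezoidal rule: (h/2)[f(x₀) + 2f(x₁) + 2f(x₂) + ... + f(xₙ)]

x_0 = 1.2500, f(x_0) = 5.500000, coefficient = 1
x_1 = 1.6875, f(x_1) = 6.375000, coefficient = 2
x_2 = 2.1250, f(x_2) = 7.250000, coefficient = 2
x_3 = 2.5625, f(x_3) = 8.125000, coefficient = 2
x_4 = 3.0000, f(x_4) = 9.000000, coefficient = 1

I ≈ (0.437500/2) × 58.000000 = 12.687500
Exact value: 12.687500
Error: 0.000000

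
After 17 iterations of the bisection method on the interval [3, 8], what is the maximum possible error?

Bisection error bound: |error| ≤ (b-a)/2^n
|error| ≤ (8 - 3)/2^17 = 5/2^17
|error| ≤ 0.0000381470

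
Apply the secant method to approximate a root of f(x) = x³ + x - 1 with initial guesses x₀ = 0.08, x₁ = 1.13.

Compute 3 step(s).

f(x) = x³ + x - 1
x₀ = 0.08, x₁ = 1.13

Secant formula: x_{n+1} = x_n - f(x_n)(x_n - x_{n-1})/(f(x_n) - f(x_{n-1}))

Iteration 1:
  f(0.080000) = -0.919488
  f(1.130000) = 1.572897
  x_2 = 1.130000 - 1.572897×(1.130000 - 0.080000)/(1.572897 - (-0.919488))
       = 0.467365
Iteration 2:
  f(1.130000) = 1.572897
  f(0.467365) = -0.430549
  x_3 = 0.467365 - (-0.430549)×(0.467365 - 1.130000)/(-0.430549 - 1.572897)
       = 0.609768
Iteration 3:
  f(0.467365) = -0.430549
  f(0.609768) = -0.163510
  x_4 = 0.609768 - (-0.163510)×(0.609768 - 0.467365)/(-0.163510 - (-0.430549))
       = 0.696963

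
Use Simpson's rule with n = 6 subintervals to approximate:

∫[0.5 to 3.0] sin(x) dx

f(x) = sin(x)
a = 0.5, b = 3.0, n = 6
h = (b - a)/n = 0.416667

Simpson's rule: (h/3)[f(x₀) + 4f(x₁) + 2f(x₂) + ... + f(xₙ)]

x_0 = 0.5000, f(x_0) = 0.479426, coefficient = 1
x_1 = 0.9167, f(x_1) = 0.793578, coefficient = 4
x_2 = 1.3333, f(x_2) = 0.971938, coefficient = 2
x_3 = 1.7500, f(x_3) = 0.983986, coefficient = 4
x_4 = 2.1667, f(x_4) = 0.827660, coefficient = 2
x_5 = 2.5833, f(x_5) = 0.529711, coefficient = 4
x_6 = 3.0000, f(x_6) = 0.141120, coefficient = 1

I ≈ (0.416667/3) × 13.448839 = 1.867894
Exact value: 1.867575
Error: 0.000319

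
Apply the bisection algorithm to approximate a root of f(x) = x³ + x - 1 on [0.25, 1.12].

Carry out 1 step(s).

f(x) = x³ + x - 1
Initial interval: [0.25, 1.12]

Iteration 1:
  c_1 = (0.250000 + 1.120000)/2 = 0.685000
  f(c_1) = f(0.685000) = 0.006419
  f(a) × f(c) < 0, new interval: [0.250000, 0.685000]

After 1 iteration(s), the approximation is c_1 = 0.685000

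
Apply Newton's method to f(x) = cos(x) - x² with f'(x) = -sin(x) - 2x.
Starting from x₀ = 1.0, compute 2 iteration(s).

f(x) = cos(x) - x²
f'(x) = -sin(x) - 2x
x₀ = 1.0

Newton-Raphson formula: x_{n+1} = x_n - f(x_n)/f'(x_n)

Iteration 1:
  f(1.000000) = -0.459698
  f'(1.000000) = -2.841471
  x_1 = 1.000000 - (-0.459698)/(-2.841471) = 0.838218
Iteration 2:
  f(0.838218) = -0.033822
  f'(0.838218) = -2.419890
  x_2 = 0.838218 - (-0.033822)/(-2.419890) = 0.824242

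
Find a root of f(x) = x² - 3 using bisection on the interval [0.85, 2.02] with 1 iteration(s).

f(x) = x² - 3
Initial interval: [0.85, 2.02]

Iteration 1:
  c_1 = (0.850000 + 2.020000)/2 = 1.435000
  f(c_1) = f(1.435000) = -0.940775
  f(a) × f(c) ≥ 0, new interval: [1.435000, 2.020000]

After 1 iteration(s), the approximation is c_1 = 1.435000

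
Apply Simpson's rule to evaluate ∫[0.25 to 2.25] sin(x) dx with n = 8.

f(x) = sin(x)
a = 0.25, b = 2.25, n = 8
h = (b - a)/n = 0.250000

Simpson's rule: (h/3)[f(x₀) + 4f(x₁) + 2f(x₂) + ... + f(xₙ)]

x_0 = 0.2500, f(x_0) = 0.247404, coefficient = 1
x_1 = 0.5000, f(x_1) = 0.479426, coefficient = 4
x_2 = 0.7500, f(x_2) = 0.681639, coefficient = 2
x_3 = 1.0000, f(x_3) = 0.841471, coefficient = 4
x_4 = 1.2500, f(x_4) = 0.948985, coefficient = 2
x_5 = 1.5000, f(x_5) = 0.997495, coefficient = 4
x_6 = 1.7500, f(x_6) = 0.983986, coefficient = 2
x_7 = 2.0000, f(x_7) = 0.909297, coefficient = 4
x_8 = 2.2500, f(x_8) = 0.778073, coefficient = 1

I ≈ (0.250000/3) × 19.165452 = 1.597121
Exact value: 1.597086
Error: 0.000035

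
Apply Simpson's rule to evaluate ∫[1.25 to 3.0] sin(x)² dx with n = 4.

f(x) = sin(x)²
a = 1.25, b = 3.0, n = 4
h = (b - a)/n = 0.437500

Simpson's rule: (h/3)[f(x₀) + 4f(x₁) + 2f(x₂) + ... + f(xₙ)]

x_0 = 1.2500, f(x_0) = 0.900572, coefficient = 1
x_1 = 1.6875, f(x_1) = 0.986442, coefficient = 4
x_2 = 2.1250, f(x_2) = 0.723044, coefficient = 2
x_3 = 2.5625, f(x_3) = 0.299499, coefficient = 4
x_4 = 3.0000, f(x_4) = 0.019915, coefficient = 1

I ≈ (0.437500/3) × 7.510337 = 1.095257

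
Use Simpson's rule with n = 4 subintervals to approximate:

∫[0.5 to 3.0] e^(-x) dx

f(x) = e^(-x)
a = 0.5, b = 3.0, n = 4
h = (b - a)/n = 0.625000

Simpson's rule: (h/3)[f(x₀) + 4f(x₁) + 2f(x₂) + ... + f(xₙ)]

x_0 = 0.5000, f(x_0) = 0.606531, coefficient = 1
x_1 = 1.1250, f(x_1) = 0.324652, coefficient = 4
x_2 = 1.7500, f(x_2) = 0.173774, coefficient = 2
x_3 = 2.3750, f(x_3) = 0.093014, coefficient = 4
x_4 = 3.0000, f(x_4) = 0.049787, coefficient = 1

I ≈ (0.625000/3) × 2.674533 = 0.557194
Exact value: 0.556744
Error: 0.000451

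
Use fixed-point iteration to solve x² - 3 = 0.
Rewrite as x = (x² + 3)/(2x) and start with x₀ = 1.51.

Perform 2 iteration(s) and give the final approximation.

Equation: x² - 3 = 0
Fixed-point form: x = (x² + 3)/(2x)
x₀ = 1.51

x_1 = g(1.510000) = 1.748377
x_2 = g(1.748377) = 1.732127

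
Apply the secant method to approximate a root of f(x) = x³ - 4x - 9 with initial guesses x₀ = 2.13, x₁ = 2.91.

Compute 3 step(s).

f(x) = x³ - 4x - 9
x₀ = 2.13, x₁ = 2.91

Secant formula: x_{n+1} = x_n - f(x_n)(x_n - x_{n-1})/(f(x_n) - f(x_{n-1}))

Iteration 1:
  f(2.130000) = -7.856403
  f(2.910000) = 4.002171
  x_2 = 2.910000 - 4.002171×(2.910000 - 2.130000)/(4.002171 - (-7.856403))
       = 2.646756
Iteration 2:
  f(2.910000) = 4.002171
  f(2.646756) = -1.045651
  x_3 = 2.646756 - (-1.045651)×(2.646756 - 2.910000)/(-1.045651 - 4.002171)
       = 2.701287
Iteration 3:
  f(2.646756) = -1.045651
  f(2.701287) = -0.093987
  x_4 = 2.701287 - (-0.093987)×(2.701287 - 2.646756)/(-0.093987 - (-1.045651))
       = 2.706673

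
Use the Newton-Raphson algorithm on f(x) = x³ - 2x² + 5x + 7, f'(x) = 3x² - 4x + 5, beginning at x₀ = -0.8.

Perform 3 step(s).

f(x) = x³ - 2x² + 5x + 7
f'(x) = 3x² - 4x + 5
x₀ = -0.8

Newton-Raphson formula: x_{n+1} = x_n - f(x_n)/f'(x_n)

Iteration 1:
  f(-0.800000) = 1.208000
  f'(-0.800000) = 10.120000
  x_1 = -0.800000 - 1.208000/10.120000 = -0.919368
Iteration 2:
  f(-0.919368) = -0.064395
  f'(-0.919368) = 11.213181
  x_2 = -0.919368 - (-0.064395)/11.213181 = -0.913625
Iteration 3:
  f(-0.913625) = -0.000157
  f'(-0.913625) = 11.158630
  x_3 = -0.913625 - (-0.000157)/11.158630 = -0.913611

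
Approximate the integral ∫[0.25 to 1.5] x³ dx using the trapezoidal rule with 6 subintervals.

f(x) = x³
a = 0.25, b = 1.5, n = 6
h = (b - a)/n = 0.208333

Trapezoidal rule: (h/2)[f(x₀) + 2f(x₁) + 2f(x₂) + ... + f(xₙ)]

x_0 = 0.2500, f(x_0) = 0.015625, coefficient = 1
x_1 = 0.4583, f(x_1) = 0.096282, coefficient = 2
x_2 = 0.6667, f(x_2) = 0.296296, coefficient = 2
x_3 = 0.8750, f(x_3) = 0.669922, coefficient = 2
x_4 = 1.0833, f(x_4) = 1.271412, coefficient = 2
x_5 = 1.2917, f(x_5) = 2.155020, coefficient = 2
x_6 = 1.5000, f(x_6) = 3.375000, coefficient = 1

I ≈ (0.208333/2) × 12.368490 = 1.288384
Exact value: 1.264648
Error: 0.023736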